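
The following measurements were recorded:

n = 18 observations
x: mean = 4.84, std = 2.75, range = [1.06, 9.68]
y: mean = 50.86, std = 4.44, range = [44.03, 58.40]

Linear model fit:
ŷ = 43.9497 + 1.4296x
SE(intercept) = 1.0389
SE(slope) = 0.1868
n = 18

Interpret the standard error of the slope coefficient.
SE(β̂₁) = 0.1868 is the estimated standard deviation of the slope estimate across repeated samples; relative to β̂₁ = 1.4296 that is 13.1%, a precise estimate.

SE(β̂₁) = s / √Sxx, where s is the residual standard deviation and Sxx = Σ(x − x̄)². It is the yardstick for how far β̂₁ = 1.4296 could plausibly be from the true slope.

Relative precision:
- SE / |β̂₁| = 0.1868 / 1.4296 = 13.1%
- Rule of thumb (under 20%: precise; 20% to under 50%: moderately precise; 50% or more: imprecise) → precise

Rough 95% range (±2 SE): 1.4296 ± 0.3736 → (1.0560, 1.8032).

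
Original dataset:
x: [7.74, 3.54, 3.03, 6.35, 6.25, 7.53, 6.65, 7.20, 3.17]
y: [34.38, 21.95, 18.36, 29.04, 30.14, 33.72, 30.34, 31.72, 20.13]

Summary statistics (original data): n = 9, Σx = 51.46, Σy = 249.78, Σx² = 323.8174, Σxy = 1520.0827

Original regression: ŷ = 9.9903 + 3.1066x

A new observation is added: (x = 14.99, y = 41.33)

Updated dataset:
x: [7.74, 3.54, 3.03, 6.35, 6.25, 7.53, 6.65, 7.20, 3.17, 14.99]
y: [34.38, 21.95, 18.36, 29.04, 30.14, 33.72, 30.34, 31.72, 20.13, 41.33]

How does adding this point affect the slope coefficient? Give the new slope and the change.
New slope β₁ = 1.9185 versus 3.1066 before: a change of -1.1881 (-38.2%).

x = 14.99 lies well outside the original x-range [3.03, 7.74] (x̄ ≈ 5.72), so this observation has high leverage and can move the slope substantially.

Step 1: Update the sums with the new point (n goes from 9 to 10)
Σx  = 51.46 + 14.99 = 66.45
Σy  = 249.78 + 41.33 = 291.11
Σx² = 323.8174 + 14.99² = 323.8174 + 224.7001 = 548.5175
Σxy = 1520.0827 + 14.99×41.33 = 1520.0827 + 619.5367 = 2139.6194

Step 2: Recompute the slope with b₁ = (nΣxy − ΣxΣy) / (nΣx² − (Σx)²)
Numerator   = 10×2139.6194 − 66.45×291.11 = 21396.1940 − 19344.2595 = 2051.9345
Denominator = 10×548.5175 − 66.45² = 5485.1750 − 4415.6025 = 1069.5725
b₁(new) = 2051.9345 / 1069.5725 = 1.9185

(Same formula on the original sums: (9×1520.0827 − 51.46×249.78) / (9×323.8174 − 51.46²) = 827.0655 / 266.2250 = 3.1066, matching the given fit.)

Step 3: Change in slope
Δβ₁ = 1.9185 − 3.1066 = -1.1881
Relative change = -1.1881 / 3.1066 × 100% = -38.2%
→ the slope decreases when the point is added.

Because the point sits below the extension of the original line at a high-leverage x, it tilts the fit down.
In practice: check such a point for data-entry or measurement error; refit with and without it and report both if conclusions differ.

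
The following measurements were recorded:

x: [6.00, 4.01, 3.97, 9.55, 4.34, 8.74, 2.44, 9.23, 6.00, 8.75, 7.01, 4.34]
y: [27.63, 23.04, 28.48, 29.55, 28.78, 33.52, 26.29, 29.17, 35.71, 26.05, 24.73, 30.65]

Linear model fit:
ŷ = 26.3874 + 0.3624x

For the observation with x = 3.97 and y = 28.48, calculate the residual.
Residual = 0.6539

The residual is the difference between the actual value and the predicted value:

Residual = y - ŷ

Step 1: Calculate predicted value
ŷ = 26.3874 + 0.3624 × 3.97
ŷ = 27.8261

Step 2: Calculate residual
Residual = 28.48 - 27.8261
Residual = 0.6539

Interpretation: the model underestimates the actual value by 0.6539 at this point (positive residual → observation lies above the fitted line).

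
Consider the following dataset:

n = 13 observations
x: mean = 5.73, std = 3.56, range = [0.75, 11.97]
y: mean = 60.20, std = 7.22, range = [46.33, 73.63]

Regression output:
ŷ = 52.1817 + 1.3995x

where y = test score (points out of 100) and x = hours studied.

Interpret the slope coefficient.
On average, test score is about 1.3995 points higher for every extra hour of study time.

β₁ = 1.3995 is the change in predicted test score (points) per additional hour of study time.

Interpretation:
- Study time up by 1 hour → predicted test score increases by 1.3995 points
- This is a linear approximation: the same per-unit change is assumed across the whole observed x range
- The slope describes association in these data, not necessarily a causal effect

(β₀ = 52.1817 is the fitted value at x = 0 and is not part of the slope interpretation.)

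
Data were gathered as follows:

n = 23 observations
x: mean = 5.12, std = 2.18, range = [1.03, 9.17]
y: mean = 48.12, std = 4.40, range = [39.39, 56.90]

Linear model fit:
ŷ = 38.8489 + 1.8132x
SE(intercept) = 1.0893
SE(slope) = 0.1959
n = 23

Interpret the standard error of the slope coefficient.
SE(β̂₁) = 0.1959 is the estimated standard deviation of the slope estimate across repeated samples; relative to β̂₁ = 1.8132 that is 10.8%, a precise estimate.

What SE measures:
- The standard error quantifies the sampling variability of the coefficient estimate
- It is the estimated standard deviation of β̂₁ across hypothetical repeated samples of the same size
- Smaller SE → more precise estimate

Relative precision:
- SE / |β̂₁| = 0.1959 / 1.8132 = 10.8%
- Rule of thumb (under 20%: precise; 20% to under 50%: moderately precise; 50% or more: imprecise) → precise

Link to the t-test: t = β̂₁ / SE(β̂₁) = 1.8132 / 0.1959 = 9.2557, the statistic for H₀: β₁ = 0.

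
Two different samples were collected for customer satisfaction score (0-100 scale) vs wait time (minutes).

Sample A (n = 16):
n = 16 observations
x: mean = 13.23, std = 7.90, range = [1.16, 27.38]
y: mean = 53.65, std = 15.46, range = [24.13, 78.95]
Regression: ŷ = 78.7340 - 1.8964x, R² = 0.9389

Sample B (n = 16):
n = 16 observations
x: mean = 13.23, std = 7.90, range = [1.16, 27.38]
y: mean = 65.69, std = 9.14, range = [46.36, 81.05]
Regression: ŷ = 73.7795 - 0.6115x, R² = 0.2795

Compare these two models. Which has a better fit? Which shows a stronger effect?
Model A has the better fit (R² = 0.9389 vs 0.2795). Model A shows the stronger effect (|β₁| = 1.8964 vs 0.6115).

Model Comparison:

Goodness of fit (R²):
- Model A: R² = 0.9389 → 93.89% of variance in satisfaction score explained
- Model B: R² = 0.2795 → 27.95% of variance in satisfaction score explained
- 0.9389 > 0.2795 → Model A has the better fit

Strength of effect — compare |β₁|:
- Model A: β₁ = -1.8964 → predicted satisfaction score falls 1.8964 points per additional minute of wait time
- Model B: β₁ = -0.6115 → predicted satisfaction score falls 0.6115 points per additional minute of wait time
- |-1.8964| > |-0.6115| → Model A shows the stronger marginal effect

Notes:
- The two samples could reflect different populations, time periods, or measurement quality.
- A better fit (higher R²) doesn't necessarily mean a more important relationship.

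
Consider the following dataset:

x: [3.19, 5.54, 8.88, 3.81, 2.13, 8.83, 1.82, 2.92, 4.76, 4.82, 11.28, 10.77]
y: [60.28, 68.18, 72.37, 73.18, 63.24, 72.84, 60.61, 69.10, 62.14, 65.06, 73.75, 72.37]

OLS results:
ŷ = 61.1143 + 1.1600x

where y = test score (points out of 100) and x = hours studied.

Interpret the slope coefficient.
On average, test score is about 1.1600 points higher for every extra hour of study time.

β₁ = 1.1600 is the change in predicted test score (points) per additional hour of study time.

Interpretation:
- Study time up by 1 hour → predicted test score increases by 1.1600 points
- This is a linear approximation: the same per-unit change is assumed across the whole observed x range
- The sign (+) gives the direction; the magnitude 1.1600 gives the size of the effect per hour

(β₀ = 61.1143 is the fitted value at x = 0 and is not part of the slope interpretation.)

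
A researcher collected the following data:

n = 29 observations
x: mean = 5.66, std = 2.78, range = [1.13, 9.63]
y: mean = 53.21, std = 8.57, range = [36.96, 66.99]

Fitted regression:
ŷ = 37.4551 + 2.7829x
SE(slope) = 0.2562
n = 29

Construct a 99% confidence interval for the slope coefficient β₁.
The 99% CI for β₁ is (2.0730, 3.4928)

Confidence interval for the slope:

The 99% CI for β₁ is: β̂₁ ± t*(α/2, n-2) × SE(β̂₁)

Step 1: Find critical t-value
- Confidence level = 0.99
- Degrees of freedom = n - 2 = 29 - 2 = 27
- t*(α/2, 27) = 2.7707

Step 2: Calculate margin of error
Margin = 2.7707 × 0.2562 = 0.7099

Step 3: Construct interval
CI = 2.7829 ± 0.7099
CI = (2.0730, 3.4928)

Interpretation: We are 99% confident that the true slope β₁ lies between 2.0730 and 3.4928.
Both endpoints are positive, so the data support a genuinely positive slope at this confidence level.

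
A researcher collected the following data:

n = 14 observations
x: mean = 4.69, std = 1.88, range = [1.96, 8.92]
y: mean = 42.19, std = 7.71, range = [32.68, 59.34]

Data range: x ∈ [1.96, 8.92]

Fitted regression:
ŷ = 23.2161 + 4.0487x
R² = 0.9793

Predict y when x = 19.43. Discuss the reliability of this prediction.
ŷ = 101.8823 (extrapolation — x = 19.43 lies outside [1.96, 8.92], so reliability is low).

Prediction calculation:
ŷ = 23.2161 + 4.0487 × 19.43
ŷ = 101.8823

Reliability:
- Data range: x ∈ [1.96, 8.92]
- Prediction point: x = 19.43 is 10.51 units above the observed range → this is EXTRAPOLATION, not interpolation

Why that matters here:
- R² describes fit only over the sampled x values; it says nothing about behaviour beyond them
- There are no observations near this x to validate the fitted line there
- The linear relationship may not hold outside the observed range

The R² = 0.9793 only validates the fit within [1.96, 8.92]; treat ŷ = 101.8823 with caution.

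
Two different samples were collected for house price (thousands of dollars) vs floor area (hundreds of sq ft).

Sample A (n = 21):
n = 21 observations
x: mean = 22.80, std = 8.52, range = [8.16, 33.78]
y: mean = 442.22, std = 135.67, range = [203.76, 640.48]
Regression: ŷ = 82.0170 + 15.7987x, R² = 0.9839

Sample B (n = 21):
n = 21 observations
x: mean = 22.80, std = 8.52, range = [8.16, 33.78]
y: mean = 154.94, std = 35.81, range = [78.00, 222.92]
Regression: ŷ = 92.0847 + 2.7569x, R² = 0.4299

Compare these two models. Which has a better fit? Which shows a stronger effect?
Model A has the better fit (R² = 0.9839 vs 0.4299). Model A shows the stronger effect (|β₁| = 15.7987 vs 2.7569).

Model Comparison:

Goodness of fit (R²):
- Model A: R² = 0.9839 → 98.39% of variance in house price explained
- Model B: R² = 0.4299 → 42.99% of variance in house price explained
- 0.9839 > 0.4299 → Model A has the better fit

Effect size (slope magnitude):
- Model A: β₁ = 15.7987 → predicted house price rises 15.7987 thousand dollars per additional hundred sq ft of floor area
- Model B: β₁ = 2.7569 → predicted house price rises 2.7569 thousand dollars per additional hundred sq ft of floor area
- |15.7987| > |2.7569| → Model A shows the stronger marginal effect

Notes:
- A better fit (higher R²) doesn't necessarily mean a more important relationship.
- R² measures how tightly points cluster around the line; β₁ measures how steep the line is — they answer different questions.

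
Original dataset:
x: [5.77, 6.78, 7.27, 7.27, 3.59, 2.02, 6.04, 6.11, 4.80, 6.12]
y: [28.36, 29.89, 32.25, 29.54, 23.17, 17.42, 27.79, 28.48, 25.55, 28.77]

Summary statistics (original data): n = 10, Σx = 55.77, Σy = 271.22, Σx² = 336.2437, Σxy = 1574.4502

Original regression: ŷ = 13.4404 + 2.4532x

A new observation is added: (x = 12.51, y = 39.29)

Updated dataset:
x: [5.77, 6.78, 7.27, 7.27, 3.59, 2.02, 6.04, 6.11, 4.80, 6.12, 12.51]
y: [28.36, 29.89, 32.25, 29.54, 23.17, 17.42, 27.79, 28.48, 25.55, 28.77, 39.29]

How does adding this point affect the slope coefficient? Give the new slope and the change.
Adding the point moves β₁ from 2.4532 to 2.0105, i.e. it decreases by 0.4427 (-18.0%).

x = 12.51 lies well outside the original x-range [2.02, 7.27] (x̄ ≈ 5.58), so this observation has high leverage and can move the slope substantially.

Step 1: Update the sums with the new point (n goes from 10 to 11)
Σx  = 55.77 + 12.51 = 68.28
Σy  = 271.22 + 39.29 = 310.51
Σx² = 336.2437 + 12.51² = 336.2437 + 156.5001 = 492.7438
Σxy = 1574.4502 + 12.51×39.29 = 1574.4502 + 491.5179 = 2065.9681

Step 2: Recompute the slope with b₁ = (nΣxy − ΣxΣy) / (nΣx² − (Σx)²)
Numerator   = 11×2065.9681 − 68.28×310.51 = 22725.6491 − 21201.6228 = 1524.0263
Denominator = 11×492.7438 − 68.28² = 5420.1818 − 4662.1584 = 758.0234
b₁(new) = 1524.0263 / 758.0234 = 2.0105

(Same formula on the original sums: (10×1574.4502 − 55.77×271.22) / (10×336.2437 − 55.77²) = 618.5626 / 252.1441 = 2.4532, matching the given fit.)

Step 3: Change in slope
Δβ₁ = 2.0105 − 2.4532 = -0.4427
Relative change = -0.4427 / 2.4532 × 100% = -18.0%
→ the slope decreases when the point is added.

A high-leverage point only changes the slope if it is off the original line; here y = 39.29 is below the original trend, so the slope decreases.
In practice: refit with and without it and report both if conclusions differ.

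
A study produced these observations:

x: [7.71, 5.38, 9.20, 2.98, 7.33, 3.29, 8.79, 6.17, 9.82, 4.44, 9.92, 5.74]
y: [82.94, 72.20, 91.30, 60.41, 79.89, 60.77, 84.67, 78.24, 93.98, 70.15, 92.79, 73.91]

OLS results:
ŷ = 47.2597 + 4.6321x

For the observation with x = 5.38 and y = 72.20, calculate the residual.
Residual = 0.0196

The residual is the difference between the actual value and the predicted value:

Residual = y - ŷ

Step 1: Calculate predicted value
ŷ = 47.2597 + 4.6321 × 5.38
ŷ = 72.1804

Step 2: Calculate residual
Residual = 72.20 - 72.1804
Residual = 0.0196

Interpretation: the model underestimates the actual value by 0.0196 at this point (positive residual → observation lies above the fitted line).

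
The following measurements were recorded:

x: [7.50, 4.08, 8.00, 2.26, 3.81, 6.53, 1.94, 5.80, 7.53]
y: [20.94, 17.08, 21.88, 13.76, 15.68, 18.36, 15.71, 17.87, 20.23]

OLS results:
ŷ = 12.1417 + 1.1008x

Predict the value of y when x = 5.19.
ŷ = 17.8549

Plug x = 5.19 into the fitted line:

ŷ = 12.1417 + 1.1008 × 5.19
ŷ = 12.1417 + 5.7132
ŷ = 17.8549

This is a point prediction; actual observations scatter around it by roughly the residual standard deviation.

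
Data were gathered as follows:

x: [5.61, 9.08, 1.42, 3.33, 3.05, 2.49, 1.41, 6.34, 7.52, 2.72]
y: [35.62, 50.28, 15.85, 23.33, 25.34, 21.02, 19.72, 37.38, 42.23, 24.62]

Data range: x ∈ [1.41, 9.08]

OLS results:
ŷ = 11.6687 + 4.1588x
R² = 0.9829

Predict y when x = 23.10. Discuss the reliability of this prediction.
ŷ = 107.7370 (extrapolation — x = 23.10 lies outside [1.41, 9.08], so reliability is low).

Prediction calculation:
ŷ = 11.6687 + 4.1588 × 23.10
ŷ = 107.7370

Reliability:
- Data range: x ∈ [1.41, 9.08]
- Prediction point: x = 23.10 is 14.02 units above the observed range → this is EXTRAPOLATION, not interpolation

Why that matters here:
- There are no observations near this x to validate the fitted line there
- The linear relationship may not hold outside the observed range

Report the number if required, but flag clearly that it is an extrapolation.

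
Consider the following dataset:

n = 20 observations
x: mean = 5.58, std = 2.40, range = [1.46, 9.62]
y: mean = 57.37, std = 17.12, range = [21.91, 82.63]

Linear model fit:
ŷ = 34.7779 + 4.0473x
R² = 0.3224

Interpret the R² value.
R² = 0.3224 means 32.24% of the variation in y is explained by the linear relationship with x. This indicates a moderate fit.

R² = 1 − SS_res/SS_tot compares the residual scatter to the total scatter of y about its mean.

Here R² = 0.3224:
- Explained: 32.24% of the variation in y
- Unexplained (residual): 100% − 32.24% = 67.76%
- Rule of thumb (below 0.3 weak; 0.3 to below 0.7 moderate; 0.7 and above strong) → moderate

Note: R² never decreases when predictors are added, so it should not be used alone to compare models of different size.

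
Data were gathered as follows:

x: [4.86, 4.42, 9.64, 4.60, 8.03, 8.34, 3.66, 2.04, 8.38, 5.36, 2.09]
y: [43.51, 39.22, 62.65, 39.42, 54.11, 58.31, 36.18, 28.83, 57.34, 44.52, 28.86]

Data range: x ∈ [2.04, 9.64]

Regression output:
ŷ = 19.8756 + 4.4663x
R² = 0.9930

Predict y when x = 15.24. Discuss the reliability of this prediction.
ŷ = 87.9420 (extrapolation — x = 15.24 lies outside [2.04, 9.64], so reliability is low).

Prediction calculation:
ŷ = 19.8756 + 4.4663 × 15.24
ŷ = 87.9420

Reliability:
- Data range: x ∈ [2.04, 9.64]
- Prediction point: x = 15.24 is 5.60 units above the observed range → this is EXTRAPOLATION, not interpolation

Why that matters here:
- The standard error of prediction grows with (x − x̄)², and x = 15.24 is far from x̄ = 5.58
- Real relationships often flatten, saturate, or turn nonlinear at extremes
- The linear relationship may not hold outside the observed range

The R² = 0.9930 only validates the fit within [2.04, 9.64]; treat ŷ = 87.9420 with caution.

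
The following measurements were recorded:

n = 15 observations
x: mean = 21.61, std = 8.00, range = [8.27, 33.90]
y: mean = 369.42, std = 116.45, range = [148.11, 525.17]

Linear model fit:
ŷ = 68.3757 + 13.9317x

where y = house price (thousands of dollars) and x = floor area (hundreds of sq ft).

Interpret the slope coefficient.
An increase of one hundred sq ft in floor area is associated with a 13.9317 thousand dollars increase in predicted house price.

The slope β₁ = 13.9317 gives the rate at which the fitted house price changes with floor area.

Interpretation:
- Floor area up by 1 hundred sq ft → predicted house price increases by 13.9317 thousand dollars
- The effect is assumed constant over the observed range of x (linearity)
- The slope describes association in these data, not necessarily a causal effect

The intercept β₀ = 68.3757 is the predicted house price when floor area = 0; since the smallest observed x is 8.27, this is an extrapolation and mainly anchors the line.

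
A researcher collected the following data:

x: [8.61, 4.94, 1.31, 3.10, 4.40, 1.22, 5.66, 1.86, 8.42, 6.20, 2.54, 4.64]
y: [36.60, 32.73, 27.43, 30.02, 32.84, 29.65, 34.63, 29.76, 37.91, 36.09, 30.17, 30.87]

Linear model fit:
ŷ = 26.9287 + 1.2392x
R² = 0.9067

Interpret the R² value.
R² = 0.9067 means 90.67% of the variation in y is explained by the linear relationship with x. This indicates a strong fit.

The coefficient of determination R² is the fraction of the total variation in y that the fitted line accounts for.

Here R² = 0.9067:
- Explained: 90.67% of the variation in y
- Unexplained (residual): 100% − 90.67% = 9.33%
- Rule of thumb (below 0.3 weak; 0.3 to below 0.7 moderate; 0.7 and above strong) → strong

Equivalently, for simple linear regression R² = r², so |r| = √0.9067 ≈ 0.9522.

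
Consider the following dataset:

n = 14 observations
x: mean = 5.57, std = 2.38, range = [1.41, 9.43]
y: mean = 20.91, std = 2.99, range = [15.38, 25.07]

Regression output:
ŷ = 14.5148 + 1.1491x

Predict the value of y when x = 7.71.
ŷ = 23.3744

To predict y for x = 7.71, substitute into the regression equation:

ŷ = 14.5148 + 1.1491 × 7.71
ŷ = 14.5148 + 8.8596
ŷ = 23.3744

This is a point prediction; actual observations scatter around it by roughly the residual standard deviation.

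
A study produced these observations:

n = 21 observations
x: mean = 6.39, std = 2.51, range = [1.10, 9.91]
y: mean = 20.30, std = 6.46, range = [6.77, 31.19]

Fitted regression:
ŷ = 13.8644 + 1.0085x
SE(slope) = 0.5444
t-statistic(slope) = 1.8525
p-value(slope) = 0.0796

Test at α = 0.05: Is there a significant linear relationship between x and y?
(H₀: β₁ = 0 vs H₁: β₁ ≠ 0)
Fail to reject H₀: p-value = 0.0796 ≥ α = 0.05. The linear relationship is not significant at the 5% level.

Hypothesis test for the slope coefficient:

H₀: β₁ = 0 (no linear relationship)
H₁: β₁ ≠ 0 (linear relationship exists)

Test statistic: t = β̂₁ / SE(β̂₁) = 1.0085 / 0.5444 = 1.8525

With df = 19, the two-sided p-value for |t| = 1.8525 is 0.0796.

Decision rule: reject H₀ if p-value < α.
p-value = 0.0796 ≥ α = 0.05 → fail to reject H₀.

There is not sufficient evidence at the 5% significance level to conclude that a linear relationship exists between x and y.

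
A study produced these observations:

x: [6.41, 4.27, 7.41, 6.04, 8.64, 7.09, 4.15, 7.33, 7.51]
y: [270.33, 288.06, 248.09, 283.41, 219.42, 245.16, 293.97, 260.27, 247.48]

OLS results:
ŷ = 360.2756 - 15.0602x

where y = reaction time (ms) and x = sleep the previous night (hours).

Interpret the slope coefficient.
On average, reaction time is about 15.0602 ms lower for every extra hour of sleep.

β₁ = -15.0602 is the change in predicted reaction time (ms) per additional hour of sleep.

Interpretation:
- Sleep up by 1 hour → predicted reaction time decreases by 15.0602 ms
- The effect is assumed constant over the observed range of x (linearity)
- The slope describes association in these data, not necessarily a causal effect

The intercept β₀ = 360.2756 is the predicted reaction time when sleep = 0; since the smallest observed x is 4.15, this is an extrapolation and mainly anchors the line.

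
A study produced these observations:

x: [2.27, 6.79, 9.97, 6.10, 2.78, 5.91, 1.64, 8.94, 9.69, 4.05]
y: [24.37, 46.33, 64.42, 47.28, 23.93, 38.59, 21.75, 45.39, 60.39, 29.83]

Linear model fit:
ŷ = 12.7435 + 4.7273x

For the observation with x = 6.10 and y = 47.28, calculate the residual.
Residual = 5.7000

The residual is the difference between the actual value and the predicted value:

Residual = y - ŷ

Step 1: Calculate predicted value
ŷ = 12.7435 + 4.7273 × 6.10
ŷ = 41.5800

Step 2: Calculate residual
Residual = 47.28 - 41.5800
Residual = 5.7000

Sign check: y > ŷ, so the point is above the line and the fit underestimates here.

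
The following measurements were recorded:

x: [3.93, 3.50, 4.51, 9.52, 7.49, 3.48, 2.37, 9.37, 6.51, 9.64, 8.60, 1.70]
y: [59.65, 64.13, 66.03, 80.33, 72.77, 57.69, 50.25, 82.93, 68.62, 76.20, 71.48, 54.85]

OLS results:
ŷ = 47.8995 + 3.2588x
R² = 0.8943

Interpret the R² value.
About 89.43% of the variability in y is accounted for by the regression on x (R² = 0.8943) — a strong linear fit.

R² (coefficient of determination) measures the proportion of variance in y explained by the regression model.

Here R² = 0.8943:
- Explained: 89.43% of the variation in y
- Unexplained (residual): 100% − 89.43% = 10.57%
- Rule of thumb (below 0.3 weak; 0.3 to below 0.7 moderate; 0.7 and above strong) → strong

Note: R² never decreases when predictors are added, so it should not be used alone to compare models of different size.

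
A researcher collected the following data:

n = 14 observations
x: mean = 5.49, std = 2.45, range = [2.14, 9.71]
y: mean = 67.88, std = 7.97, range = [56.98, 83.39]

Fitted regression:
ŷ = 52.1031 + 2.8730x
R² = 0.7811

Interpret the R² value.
About 78.11% of the variability in y is accounted for by the regression on x (R² = 0.7811) — a strong linear fit.

The coefficient of determination R² is the fraction of the total variation in y that the fitted line accounts for.

Here R² = 0.7811:
- Explained: 78.11% of the variation in y
- Unexplained (residual): 100% − 78.11% = 21.89%
- Rule of thumb (below 0.3 weak; 0.3 to below 0.7 moderate; 0.7 and above strong) → strong

Note: R² says nothing about causation, and a high R² does not by itself mean the linear form is appropriate — check the residuals.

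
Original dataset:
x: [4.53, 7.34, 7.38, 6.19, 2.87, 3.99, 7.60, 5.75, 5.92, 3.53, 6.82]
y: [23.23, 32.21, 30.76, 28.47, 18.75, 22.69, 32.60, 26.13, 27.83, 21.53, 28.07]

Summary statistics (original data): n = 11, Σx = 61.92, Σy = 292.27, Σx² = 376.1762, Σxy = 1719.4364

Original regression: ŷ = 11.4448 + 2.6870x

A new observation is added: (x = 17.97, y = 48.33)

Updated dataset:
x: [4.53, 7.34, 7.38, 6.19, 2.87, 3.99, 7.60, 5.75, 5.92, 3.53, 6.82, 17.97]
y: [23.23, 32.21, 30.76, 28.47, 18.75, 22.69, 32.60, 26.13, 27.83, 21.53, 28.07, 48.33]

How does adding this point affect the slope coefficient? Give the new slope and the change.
The slope changes from 2.6870 to 1.9158 (change of -0.7712, or -28.7%).

x = 17.97 lies well outside the original x-range [2.87, 7.60] (x̄ ≈ 5.63), so this observation has high leverage and can move the slope substantially.

Step 1: Update the sums with the new point (n goes from 11 to 12)
Σx  = 61.92 + 17.97 = 79.89
Σy  = 292.27 + 48.33 = 340.60
Σx² = 376.1762 + 17.97² = 376.1762 + 322.9209 = 699.0971
Σxy = 1719.4364 + 17.97×48.33 = 1719.4364 + 868.4901 = 2587.9265

Step 2: Recompute the slope with b₁ = (nΣxy − ΣxΣy) / (nΣx² − (Σx)²)
Numerator   = 12×2587.9265 − 79.89×340.60 = 31055.1180 − 27210.5340 = 3844.5840
Denominator = 12×699.0971 − 79.89² = 8389.1652 − 6382.4121 = 2006.7531
b₁(new) = 3844.5840 / 2006.7531 = 1.9158

(Same formula on the original sums: (11×1719.4364 − 61.92×292.27) / (11×376.1762 − 61.92²) = 816.4420 / 303.8518 = 2.6870, matching the given fit.)

Step 3: Change in slope
Δβ₁ = 1.9158 − 2.6870 = -0.7712
Relative change = -0.7712 / 2.6870 × 100% = -28.7%
→ the slope decreases when the point is added.

Because the point sits below the extension of the original line at a high-leverage x, it tilts the fit down.
In practice: investigate whether it comes from the same population as the rest of the sample.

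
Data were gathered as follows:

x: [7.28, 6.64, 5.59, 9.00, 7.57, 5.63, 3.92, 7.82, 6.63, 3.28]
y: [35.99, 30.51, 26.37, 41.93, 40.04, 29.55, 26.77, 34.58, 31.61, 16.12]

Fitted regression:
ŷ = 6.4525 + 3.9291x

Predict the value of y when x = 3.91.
ŷ = 21.8153

Plug x = 3.91 into the fitted line:

ŷ = 6.4525 + 3.9291 × 3.91
ŷ = 6.4525 + 15.3628
ŷ = 21.8153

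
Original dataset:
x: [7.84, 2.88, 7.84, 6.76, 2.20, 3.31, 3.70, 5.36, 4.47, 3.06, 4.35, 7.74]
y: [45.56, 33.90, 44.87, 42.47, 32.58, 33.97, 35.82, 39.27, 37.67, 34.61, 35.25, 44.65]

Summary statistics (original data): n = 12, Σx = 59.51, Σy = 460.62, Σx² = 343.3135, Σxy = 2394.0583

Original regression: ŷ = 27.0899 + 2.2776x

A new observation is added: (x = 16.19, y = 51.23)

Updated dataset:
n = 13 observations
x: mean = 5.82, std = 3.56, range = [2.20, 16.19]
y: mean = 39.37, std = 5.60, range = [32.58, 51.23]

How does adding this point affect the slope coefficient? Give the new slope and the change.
The slope changes from 2.2776 to 1.4757 (change of -0.8019, or -35.2%).

x = 16.19 lies well outside the original x-range [2.20, 7.84] (x̄ ≈ 4.96), so this observation has high leverage and can move the slope substantially.

Step 1: Update the sums with the new point (n goes from 12 to 13)
Σx  = 59.51 + 16.19 = 75.70
Σy  = 460.62 + 51.23 = 511.85
Σx² = 343.3135 + 16.19² = 343.3135 + 262.1161 = 605.4296
Σxy = 2394.0583 + 16.19×51.23 = 2394.0583 + 829.4137 = 3223.4720

Step 2: Recompute the slope with b₁ = (nΣxy − ΣxΣy) / (nΣx² − (Σx)²)
Numerator   = 13×3223.4720 − 75.70×511.85 = 41905.1360 − 38747.0450 = 3158.0910
Denominator = 13×605.4296 − 75.70² = 7870.5848 − 5730.4900 = 2140.0948
b₁(new) = 3158.0910 / 2140.0948 = 1.4757

(Same formula on the original sums: (12×2394.0583 − 59.51×460.62) / (12×343.3135 − 59.51²) = 1317.2034 / 578.3219 = 2.2776, matching the given fit.)

Step 3: Change in slope
Δβ₁ = 1.4757 − 2.2776 = -0.8019
Relative change = -0.8019 / 2.2776 × 100% = -35.2%
→ the slope decreases when the point is added.

Because the point sits below the extension of the original line at a high-leverage x, it tilts the fit down.
In practice: investigate whether it comes from the same population as the rest of the sample; check such a point for data-entry or measurement error.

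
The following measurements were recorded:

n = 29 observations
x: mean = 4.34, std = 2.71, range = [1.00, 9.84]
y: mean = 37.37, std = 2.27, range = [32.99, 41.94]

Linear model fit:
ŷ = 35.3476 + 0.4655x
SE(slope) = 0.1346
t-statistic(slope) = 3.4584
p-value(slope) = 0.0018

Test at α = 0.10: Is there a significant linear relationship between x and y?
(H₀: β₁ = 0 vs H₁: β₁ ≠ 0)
Reject H₀: p-value = 0.0018 < α = 0.10. The linear relationship is significant at the 10% level.

Hypothesis test for the slope coefficient:

H₀: β₁ = 0 (no linear relationship)
H₁: β₁ ≠ 0 (linear relationship exists)

Test statistic: t = β̂₁ / SE(β̂₁) = 0.4655 / 0.1346 = 3.4584

The p-value (0.0018) is the probability, under H₀, of a t-statistic at least as extreme as |t| = 3.4584 (two-sided, df = n − 2 = 27).

Decision rule: reject H₀ if p-value < α.
p-value = 0.0018 < α = 0.10 → reject H₀.

At α = 0.10 the data do provide convincing evidence of a nonzero slope.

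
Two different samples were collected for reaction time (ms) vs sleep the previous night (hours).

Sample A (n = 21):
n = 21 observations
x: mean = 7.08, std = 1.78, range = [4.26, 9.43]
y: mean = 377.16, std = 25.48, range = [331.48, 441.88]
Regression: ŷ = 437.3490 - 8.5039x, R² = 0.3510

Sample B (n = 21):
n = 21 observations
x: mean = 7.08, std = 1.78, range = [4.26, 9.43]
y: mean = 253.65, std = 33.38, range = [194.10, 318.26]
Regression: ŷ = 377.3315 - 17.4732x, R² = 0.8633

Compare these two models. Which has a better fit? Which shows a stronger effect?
Model B has the better fit (R² = 0.8633 vs 0.3510). Model B shows the stronger effect (|β₁| = 17.4732 vs 8.5039).

Model Comparison:

Fit — compare R²:
- Model A: R² = 0.3510 → 35.10% of variance in reaction time explained
- Model B: R² = 0.8633 → 86.33% of variance in reaction time explained
- 0.8633 > 0.3510 → Model B has the better fit

Which has the larger per-hour effect? (|β₁|)
- Model A: β₁ = -8.5039 → predicted reaction time falls 8.5039 ms per additional hour of sleep
- Model B: β₁ = -17.4732 → predicted reaction time falls 17.4732 ms per additional hour of sleep
- |-8.5039| < |-17.4732| → Model B shows the stronger marginal effect

Notes:
- R² measures how tightly points cluster around the line; β₁ measures how steep the line is — they answer different questions.
- A steeper slope doesn't make a better model if the scatter around the line is large.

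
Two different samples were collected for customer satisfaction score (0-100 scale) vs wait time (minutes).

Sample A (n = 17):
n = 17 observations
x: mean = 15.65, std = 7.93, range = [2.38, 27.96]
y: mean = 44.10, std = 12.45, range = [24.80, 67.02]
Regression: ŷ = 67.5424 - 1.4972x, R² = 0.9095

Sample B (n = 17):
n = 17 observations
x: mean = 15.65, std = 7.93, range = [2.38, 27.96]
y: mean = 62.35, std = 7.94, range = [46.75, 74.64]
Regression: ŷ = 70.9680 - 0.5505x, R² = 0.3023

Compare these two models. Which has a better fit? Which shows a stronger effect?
Model A has the better fit (R² = 0.9095 vs 0.3023). Model A shows the stronger effect (|β₁| = 1.4972 vs 0.5505).

Model Comparison:

Which explains more variance? (R²)
- Model A: R² = 0.9095 → 90.95% of variance in satisfaction score explained
- Model B: R² = 0.3023 → 30.23% of variance in satisfaction score explained
- 0.9095 > 0.3023 → Model A has the better fit

Which has the larger per-minute effect? (|β₁|)
- Model A: β₁ = -1.4972 → predicted satisfaction score falls 1.4972 points per additional minute of wait time
- Model B: β₁ = -0.5505 → predicted satisfaction score falls 0.5505 points per additional minute of wait time
- |-1.4972| > |-0.5505| → Model A shows the stronger marginal effect

Notes:
- A better fit (higher R²) doesn't necessarily mean a more important relationship.
- A steeper slope doesn't make a better model if the scatter around the line is large.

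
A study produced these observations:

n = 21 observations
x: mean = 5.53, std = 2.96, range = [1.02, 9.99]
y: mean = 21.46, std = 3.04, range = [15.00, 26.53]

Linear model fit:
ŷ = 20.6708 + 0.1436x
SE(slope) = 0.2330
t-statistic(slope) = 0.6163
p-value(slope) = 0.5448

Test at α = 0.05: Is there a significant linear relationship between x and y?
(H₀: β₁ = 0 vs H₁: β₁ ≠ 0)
Fail to reject H₀: p-value = 0.5448 ≥ α = 0.05. The linear relationship is not significant at the 5% level.

Hypothesis test for the slope coefficient:

H₀: β₁ = 0 (no linear relationship)
H₁: β₁ ≠ 0 (linear relationship exists)

Test statistic: t = β̂₁ / SE(β̂₁) = 0.1436 / 0.2330 = 0.6163

The p-value (0.5448) is the probability, under H₀, of a t-statistic at least as extreme as |t| = 0.6163 (two-sided, df = n − 2 = 19).

Decision rule: reject H₀ if p-value < α.
p-value = 0.5448 ≥ α = 0.05 → fail to reject H₀.

At α = 0.05 the data do not provide convincing evidence of a nonzero slope.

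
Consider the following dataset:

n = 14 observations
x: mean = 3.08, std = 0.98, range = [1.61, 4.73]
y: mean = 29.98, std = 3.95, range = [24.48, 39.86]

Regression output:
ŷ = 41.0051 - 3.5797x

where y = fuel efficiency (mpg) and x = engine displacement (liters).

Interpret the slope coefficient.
On average, fuel efficiency is about 3.5797 mpg lower for every extra liter of engine displacement.

The slope coefficient β₁ = -3.5797 represents the marginal effect of engine displacement on fuel efficiency.

Interpretation:
- Engine displacement up by 1 liter → predicted fuel efficiency decreases by 3.5797 mpg
- The effect is assumed constant over the observed range of x (linearity)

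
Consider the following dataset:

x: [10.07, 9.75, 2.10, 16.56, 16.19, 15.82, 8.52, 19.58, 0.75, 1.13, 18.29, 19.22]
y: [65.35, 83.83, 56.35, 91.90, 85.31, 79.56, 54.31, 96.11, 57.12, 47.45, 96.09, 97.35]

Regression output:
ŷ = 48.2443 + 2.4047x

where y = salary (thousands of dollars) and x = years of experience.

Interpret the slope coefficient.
On average, salary is about 2.4047 thousand dollars higher for every extra year of experience.

The slope β₁ = 2.4047 gives the rate at which the fitted salary changes with experience.

Interpretation:
- Experience up by 1 year → predicted salary increases by 2.4047 thousand dollars
- The effect is assumed constant over the observed range of x (linearity)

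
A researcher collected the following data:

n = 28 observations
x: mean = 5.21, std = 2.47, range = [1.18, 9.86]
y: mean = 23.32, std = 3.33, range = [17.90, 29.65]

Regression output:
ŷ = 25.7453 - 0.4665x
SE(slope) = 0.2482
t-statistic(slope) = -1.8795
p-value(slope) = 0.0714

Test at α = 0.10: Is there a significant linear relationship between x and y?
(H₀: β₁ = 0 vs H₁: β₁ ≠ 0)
Reject H₀: p-value = 0.0714 < α = 0.10. The linear relationship is significant at the 10% level.

Hypothesis test for the slope coefficient:

H₀: β₁ = 0 (no linear relationship)
H₁: β₁ ≠ 0 (linear relationship exists)

Test statistic: t = β̂₁ / SE(β̂₁) = -0.4665 / 0.2482 = -1.8795

With df = 26, the two-sided p-value for |t| = 1.8795 is 0.0714.

Decision rule: reject H₀ if p-value < α.
p-value = 0.0714 < α = 0.10 → reject H₀.

At α = 0.10 the data do provide convincing evidence of a nonzero slope.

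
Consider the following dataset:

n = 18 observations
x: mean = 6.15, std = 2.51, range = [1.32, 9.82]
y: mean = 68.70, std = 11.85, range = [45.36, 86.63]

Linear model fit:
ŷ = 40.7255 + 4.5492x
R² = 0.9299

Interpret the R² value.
R² = 0.9299 means 92.99% of the variation in y is explained by the linear relationship with x. This indicates a strong fit.

The coefficient of determination R² is the fraction of the total variation in y that the fitted line accounts for.

Here R² = 0.9299:
- Explained: 92.99% of the variation in y
- Unexplained (residual): 100% − 92.99% = 7.01%
- Rule of thumb (below 0.3 weak; 0.3 to below 0.7 moderate; 0.7 and above strong) → strong

Note: R² never decreases when predictors are added, so it should not be used alone to compare models of different size.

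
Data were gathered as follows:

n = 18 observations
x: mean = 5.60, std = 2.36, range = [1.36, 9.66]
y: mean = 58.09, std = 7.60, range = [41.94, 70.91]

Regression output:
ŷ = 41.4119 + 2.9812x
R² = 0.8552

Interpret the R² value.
The model explains 85.52% of the variance in y (R² = 0.8552), leaving 14.48% unexplained; the fit is strong.

R² (coefficient of determination) measures the proportion of variance in y explained by the regression model.

Here R² = 0.8552:
- Explained: 85.52% of the variation in y
- Unexplained (residual): 100% − 85.52% = 14.48%
- Rule of thumb (below 0.3 weak; 0.3 to below 0.7 moderate; 0.7 and above strong) → strong

Note: R² says nothing about causation, and a high R² does not by itself mean the linear form is appropriate — check the residuals.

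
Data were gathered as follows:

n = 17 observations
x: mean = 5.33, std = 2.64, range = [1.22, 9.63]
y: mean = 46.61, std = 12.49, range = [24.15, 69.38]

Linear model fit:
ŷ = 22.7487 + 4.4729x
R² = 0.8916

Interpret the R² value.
The model explains 89.16% of the variance in y (R² = 0.8916), leaving 10.84% unexplained; the fit is strong.

The coefficient of determination R² is the fraction of the total variation in y that the fitted line accounts for.

Here R² = 0.8916:
- Explained: 89.16% of the variation in y
- Unexplained (residual): 100% − 89.16% = 10.84%
- Rule of thumb (below 0.3 weak; 0.3 to below 0.7 moderate; 0.7 and above strong) → strong

Equivalently, for simple linear regression R² = r², so |r| = √0.8916 ≈ 0.9442.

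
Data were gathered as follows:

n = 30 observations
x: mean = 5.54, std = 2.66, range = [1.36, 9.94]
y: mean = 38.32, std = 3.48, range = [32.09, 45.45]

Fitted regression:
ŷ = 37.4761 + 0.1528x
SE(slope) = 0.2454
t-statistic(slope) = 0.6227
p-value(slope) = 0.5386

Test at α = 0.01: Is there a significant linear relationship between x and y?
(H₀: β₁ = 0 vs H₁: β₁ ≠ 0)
Since p-value = 0.5386 ≥ α = 0.01, fail to reject H₀ — the slope is not significantly different from 0.

Hypothesis test for the slope coefficient:

H₀: β₁ = 0 (no linear relationship)
H₁: β₁ ≠ 0 (linear relationship exists)

Test statistic: t = β̂₁ / SE(β̂₁) = 0.1528 / 0.2454 = 0.6227

The p-value (0.5386) is the probability, under H₀, of a t-statistic at least as extreme as |t| = 0.6227 (two-sided, df = n − 2 = 28).

Decision rule: reject H₀ if p-value < α.
p-value = 0.5386 ≥ α = 0.01 → fail to reject H₀.

At α = 0.01 the data do not provide convincing evidence of a nonzero slope.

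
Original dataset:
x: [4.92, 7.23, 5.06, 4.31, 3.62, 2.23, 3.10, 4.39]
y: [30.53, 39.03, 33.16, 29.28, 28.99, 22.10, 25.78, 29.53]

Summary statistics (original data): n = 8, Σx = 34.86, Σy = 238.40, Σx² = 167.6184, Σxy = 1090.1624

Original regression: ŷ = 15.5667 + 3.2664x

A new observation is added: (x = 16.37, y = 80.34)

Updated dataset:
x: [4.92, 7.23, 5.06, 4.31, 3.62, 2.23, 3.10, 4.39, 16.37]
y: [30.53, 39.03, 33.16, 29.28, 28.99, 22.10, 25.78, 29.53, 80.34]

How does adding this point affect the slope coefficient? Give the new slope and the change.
New slope β₁ = 4.1046 versus 3.2664 before: a change of +0.8382 (+25.7%).

x = 16.37 lies well outside the original x-range [2.23, 7.23] (x̄ ≈ 4.36), so this observation has high leverage and can move the slope substantially.

Step 1: Update the sums with the new point (n goes from 8 to 9)
Σx  = 34.86 + 16.37 = 51.23
Σy  = 238.40 + 80.34 = 318.74
Σx² = 167.6184 + 16.37² = 167.6184 + 267.9769 = 435.5953
Σxy = 1090.1624 + 16.37×80.34 = 1090.1624 + 1315.1658 = 2405.3282

Step 2: Recompute the slope with b₁ = (nΣxy − ΣxΣy) / (nΣx² − (Σx)²)
Numerator   = 9×2405.3282 − 51.23×318.74 = 21647.9538 − 16329.0502 = 5318.9036
Denominator = 9×435.5953 − 51.23² = 3920.3577 − 2624.5129 = 1295.8448
b₁(new) = 5318.9036 / 1295.8448 = 4.1046

(Same formula on the original sums: (8×1090.1624 − 34.86×238.40) / (8×167.6184 − 34.86²) = 410.6752 / 125.7276 = 3.2664, matching the given fit.)

Step 3: Change in slope
Δβ₁ = 4.1046 − 3.2664 = +0.8382
Relative change = +0.8382 / 3.2664 × 100% = +25.7%
→ the slope increases when the point is added.

Because the point sits above the extension of the original line at a high-leverage x, it tilts the fit up.
In practice: check such a point for data-entry or measurement error; refit with and without it and report both if conclusions differ.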